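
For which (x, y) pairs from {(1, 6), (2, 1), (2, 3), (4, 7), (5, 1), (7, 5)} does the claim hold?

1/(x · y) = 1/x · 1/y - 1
Testing each pair:
(1, 6): LHS = 1/6, RHS = -5/6 → fails
(2, 1): LHS = 1/2, RHS = -1/2 → fails
(2, 3): LHS = 1/6, RHS = -5/6 → fails
(4, 7): LHS = 1/28, RHS = -27/28 → fails
(5, 1): LHS = 1/5, RHS = -4/5 → fails
(7, 5): LHS = 1/35, RHS = -34/35 → fails

No pair satisfies the claim.

Answer: None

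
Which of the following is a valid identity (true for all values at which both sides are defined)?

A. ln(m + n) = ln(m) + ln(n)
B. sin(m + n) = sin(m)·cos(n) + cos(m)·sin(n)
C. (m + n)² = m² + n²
B

A: fails at (3, 5) — LHS = ln(8) ≈ 2.079, RHS = ln(3) + ln(5) ≈ 2.708.
B: holds — e.g. at (2, 4), both sides equal sin(6) ≈ -0.2794.
C: fails at (1, 3) — LHS = 16, RHS = 10.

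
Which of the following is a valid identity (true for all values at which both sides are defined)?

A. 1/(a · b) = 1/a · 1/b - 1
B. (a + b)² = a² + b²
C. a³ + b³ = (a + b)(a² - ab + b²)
C

A: fails at (1, 4) — LHS = 1/4, RHS = -3/4.
B: fails at (4, 4) — LHS = 64, RHS = 32.
C: holds — e.g. at (4, 4), both sides equal 128.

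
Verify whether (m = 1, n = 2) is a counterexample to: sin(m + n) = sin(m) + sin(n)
Yes

Substituting m = 1, n = 2:
LHS = sin(1 + 2) = sin(3) ≈ 0.1411
RHS = sin(1) + sin(2) ≈ 1.751

Since LHS ≠ RHS, this pair disproves the claim.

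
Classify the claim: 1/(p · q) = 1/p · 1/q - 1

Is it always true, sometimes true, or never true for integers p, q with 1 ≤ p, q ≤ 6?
The claim fails for every pair in the range. For instance at (p, q) = (6, 4): LHS = 1/24, RHS = -23/24.

Answer: Never true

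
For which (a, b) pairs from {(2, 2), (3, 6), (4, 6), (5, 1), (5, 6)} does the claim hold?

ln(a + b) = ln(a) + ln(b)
Testing each pair:
(2, 2): LHS = ln(4) ≈ 1.386, RHS = 2·ln(2) ≈ 1.386 → holds
(3, 6): LHS = ln(9) ≈ 2.197, RHS = ln(3) + ln(6) ≈ 2.89 → fails
(4, 6): LHS = ln(10) ≈ 2.303, RHS = ln(4) + ln(6) ≈ 3.178 → fails
(5, 1): LHS = ln(6) ≈ 1.792, RHS = ln(5) ≈ 1.609 → fails
(5, 6): LHS = ln(11) ≈ 2.398, RHS = ln(5) + ln(6) ≈ 3.401 → fails

1 of 5 pairs satisfies the claim.

Answer: (2, 2)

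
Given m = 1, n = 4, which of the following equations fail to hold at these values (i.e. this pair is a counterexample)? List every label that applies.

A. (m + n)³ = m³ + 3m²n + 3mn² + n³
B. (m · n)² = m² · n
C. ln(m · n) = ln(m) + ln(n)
B

Evaluating each claim at the given values:
A. LHS = 125, RHS = 125 → holds here (LHS = RHS)
B. LHS = 16, RHS = 4 → fails here (LHS ≠ RHS)
C. LHS = ln(4) ≈ 1.386, RHS = ln(4) ≈ 1.386 → holds here (LHS = RHS)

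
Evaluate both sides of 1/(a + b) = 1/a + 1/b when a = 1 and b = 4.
LHS = 1/(1 + 4) = 1/5
RHS = 1/1 + 1/4 = 5/4

LHS ≠ RHS, so the equation does not hold here.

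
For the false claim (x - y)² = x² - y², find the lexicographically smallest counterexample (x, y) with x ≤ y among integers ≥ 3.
At (3, 3): both sides equal 0, so it holds there.

Substituting (3, 4) into the claim:
LHS = (3 - 4)² = 1
RHS = 3² - 4² = -7

Since LHS ≠ RHS, this pair disproves the claim, and no lexicographically smaller pair (x ≤ y, integers ≥ 3) does.

For instance (5, 10) is also a counterexample (LHS = 25, RHS = -75), but it's lexicographically larger.

Answer: (x, y) = (3, 4)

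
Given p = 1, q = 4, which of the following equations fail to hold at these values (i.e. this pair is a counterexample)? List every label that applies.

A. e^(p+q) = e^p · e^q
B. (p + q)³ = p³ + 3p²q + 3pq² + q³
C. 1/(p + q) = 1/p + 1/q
Evaluating each claim at the given values:
A. LHS = e^5 ≈ 148.4, RHS = e^5 ≈ 148.4 → holds here (LHS = RHS)
B. LHS = 125, RHS = 125 → holds here (LHS = RHS)
C. LHS = 1/5, RHS = 5/4 → fails here (LHS ≠ RHS)

Answer: C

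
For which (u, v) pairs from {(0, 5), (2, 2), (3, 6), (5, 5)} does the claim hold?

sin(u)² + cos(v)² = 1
Testing each pair:
(0, 5): LHS = cos(5)² ≈ 0.08046, RHS = 1 → fails
(2, 2): LHS = cos(2)² + sin(2)² = 1, RHS = 1 → holds
(3, 6): LHS = sin(3)² + cos(6)² ≈ 0.9418, RHS = 1 → fails
(5, 5): LHS = cos(5)² + sin(5)² = 1, RHS = 1 → holds

2 of 4 pairs satisfy the claim.

Answer: (2, 2), (5, 5)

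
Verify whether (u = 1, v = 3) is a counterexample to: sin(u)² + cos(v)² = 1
Substituting u = 1, v = 3:
LHS = sin(1)² + cos(3)² ≈ 1.688
RHS = 1

Since LHS ≠ RHS, this pair disproves the claim.

Answer: Yes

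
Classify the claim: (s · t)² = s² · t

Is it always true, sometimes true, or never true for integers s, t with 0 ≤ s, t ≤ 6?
Sometimes true

It holds at (s, t) = (0, 6) (both sides equal 0), but fails at (s, t) = (5, 2) (LHS = 100, RHS = 50).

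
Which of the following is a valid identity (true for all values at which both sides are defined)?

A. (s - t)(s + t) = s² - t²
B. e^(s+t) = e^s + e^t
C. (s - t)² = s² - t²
A

A: holds — e.g. at (1, 4), both sides equal -15.
B: fails at (1, 1) — LHS = e^2 ≈ 7.389, RHS = 2·e ≈ 5.437.
C: fails at (6, 7) — LHS = 1, RHS = -13.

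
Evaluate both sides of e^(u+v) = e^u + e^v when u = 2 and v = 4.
LHS = e^(2+4) = e^6 ≈ 403.4
RHS = e^2 + e^4 ≈ 61.99

LHS ≠ RHS (they differ by about 341.4), so the equation does not hold here.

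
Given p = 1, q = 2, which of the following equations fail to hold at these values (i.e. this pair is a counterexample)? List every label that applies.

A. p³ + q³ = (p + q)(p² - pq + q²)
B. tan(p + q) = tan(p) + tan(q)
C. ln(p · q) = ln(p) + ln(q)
Evaluating each claim at the given values:
A. LHS = 9, RHS = 9 → holds here (LHS = RHS)
B. LHS = tan(3) ≈ -0.1425, RHS = tan(2) + tan(1) ≈ -0.6276 → fails here (LHS ≠ RHS)
C. LHS = ln(2) ≈ 0.6931, RHS = ln(2) ≈ 0.6931 → holds here (LHS = RHS)

Answer: B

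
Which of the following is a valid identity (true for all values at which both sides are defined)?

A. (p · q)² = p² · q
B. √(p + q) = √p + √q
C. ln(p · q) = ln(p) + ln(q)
C

A: fails at (3, 7) — LHS = 441, RHS = 63.
B: fails at (4, 4) — LHS = 2·√(2) ≈ 2.828, RHS = 4.
C: holds — e.g. at (1, 2), both sides equal ln(2) ≈ 0.6931.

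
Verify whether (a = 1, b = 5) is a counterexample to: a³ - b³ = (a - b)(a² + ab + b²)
Substituting a = 1, b = 5:
LHS = 1³ - 5³ = -124
RHS = (1 - 5)(1² + 1·5 + 5²) = -124

The sides agree, so this pair does not disprove the claim.

Answer: No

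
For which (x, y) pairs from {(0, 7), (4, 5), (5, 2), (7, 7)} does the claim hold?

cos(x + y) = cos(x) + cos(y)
Testing each pair:
(0, 7): LHS = cos(7) ≈ 0.7539, RHS = cos(7) + 1 ≈ 1.754 → fails
(4, 5): LHS = cos(9) ≈ -0.9111, RHS = cos(4) + cos(5) ≈ -0.37 → fails
(5, 2): LHS = cos(7) ≈ 0.7539, RHS = cos(2) + cos(5) ≈ -0.1325 → fails
(7, 7): LHS = cos(14) ≈ 0.1367, RHS = 2·cos(7) ≈ 1.508 → fails

No pair satisfies the claim.

Answer: None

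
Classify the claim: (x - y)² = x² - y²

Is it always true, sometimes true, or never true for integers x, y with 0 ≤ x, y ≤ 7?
It holds at (x, y) = (6, 6) (both sides equal 0), but fails at (x, y) = (4, 3) (LHS = 1, RHS = 7).

Answer: Sometimes true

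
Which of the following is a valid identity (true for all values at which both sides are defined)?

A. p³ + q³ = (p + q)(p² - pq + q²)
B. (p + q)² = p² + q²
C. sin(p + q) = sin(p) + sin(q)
A

A: holds — e.g. at (0, 1), both sides equal 1.
B: fails at (2, 2) — LHS = 16, RHS = 8.
C: fails at (4, 4) — LHS = sin(8) ≈ 0.9894, RHS = 2·sin(4) ≈ -1.514.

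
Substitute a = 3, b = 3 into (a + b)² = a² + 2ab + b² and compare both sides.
LHS = (3 + 3)² = 36
RHS = 3² + 2·3·3 + 3² = 36

LHS = RHS: the two sides agree.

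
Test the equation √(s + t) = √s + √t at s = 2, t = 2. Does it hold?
Fails

Substituting s = 2, t = 2:

LHS = √(2 + 2) = 2
RHS = √2 + √2 = 2·√(2) ≈ 2.828

LHS ≠ RHS, so the equation does not hold at this point.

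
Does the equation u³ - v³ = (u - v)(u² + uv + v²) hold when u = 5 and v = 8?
Substituting u = 5, v = 8:

LHS = 5³ - 8³ = -387
RHS = (5 - 8)(5² + 5·8 + 8²) = -387

LHS = RHS, so the equation holds at this point.

Answer: Holds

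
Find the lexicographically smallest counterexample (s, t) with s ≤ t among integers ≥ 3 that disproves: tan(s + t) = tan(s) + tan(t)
Substituting (3, 3) into the claim:
LHS = tan(3 + 3) = tan(6) ≈ -0.291
RHS = tan(3) + tan(3) = 2·tan(3) ≈ -0.2851

Since LHS ≠ RHS, this pair disproves the claim, and no lexicographically smaller pair (s ≤ t, integers ≥ 3) does.

For instance (3, 4) is also a counterexample (LHS = tan(7) ≈ 0.8714, RHS = tan(3) + tan(4) ≈ 1.015), but it's lexicographically larger.

Answer: (s, t) = (3, 3)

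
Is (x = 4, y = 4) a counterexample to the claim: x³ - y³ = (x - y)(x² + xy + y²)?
No

Substituting x = 4, y = 4:
LHS = 4³ - 4³ = 0
RHS = (4 - 4)(4² + 4·4 + 4²) = 0

The sides agree, so this pair does not disprove the claim.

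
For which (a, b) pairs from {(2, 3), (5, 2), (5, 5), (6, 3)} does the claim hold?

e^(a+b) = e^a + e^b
Testing each pair:
(2, 3): LHS = e^5 ≈ 148.4, RHS = e^2 + e^3 ≈ 27.47 → fails
(5, 2): LHS = e^7 ≈ 1097, RHS = e^2 + e^5 ≈ 155.8 → fails
(5, 5): LHS = e^10 ≈ 22026.5, RHS = 2·e^5 ≈ 296.8 → fails
(6, 3): LHS = e^9 ≈ 8103, RHS = e^3 + e^6 ≈ 423.5 → fails

No pair satisfies the claim.

Answer: None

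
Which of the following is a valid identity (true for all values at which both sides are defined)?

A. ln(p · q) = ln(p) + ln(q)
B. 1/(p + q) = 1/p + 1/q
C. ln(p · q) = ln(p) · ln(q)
A: holds — e.g. at (1, 2), both sides equal ln(2) ≈ 0.6931.
B: fails at (2, 3) — LHS = 1/5, RHS = 5/6.
C: fails at (5, 5) — LHS = ln(25) ≈ 3.219, RHS = ln(5)² ≈ 2.59.

Answer: A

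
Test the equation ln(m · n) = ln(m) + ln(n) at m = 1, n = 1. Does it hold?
Holds

Substituting m = 1, n = 1:

LHS = ln(1 · 1) = 0
RHS = ln(1) + ln(1) = 0

LHS = RHS, so the equation holds at this point.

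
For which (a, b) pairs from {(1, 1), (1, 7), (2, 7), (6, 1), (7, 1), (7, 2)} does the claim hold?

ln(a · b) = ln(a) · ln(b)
Testing each pair:
(1, 1): LHS = 0, RHS = 0 → holds
(1, 7): LHS = ln(7) ≈ 1.946, RHS = 0 → fails
(2, 7): LHS = ln(14) ≈ 2.639, RHS = ln(2)·ln(7) ≈ 1.349 → fails
(6, 1): LHS = ln(6) ≈ 1.792, RHS = 0 → fails
(7, 1): LHS = ln(7) ≈ 1.946, RHS = 0 → fails
(7, 2): LHS = ln(14) ≈ 2.639, RHS = ln(2)·ln(7) ≈ 1.349 → fails

1 of 6 pairs satisfies the claim.

Answer: (1, 1)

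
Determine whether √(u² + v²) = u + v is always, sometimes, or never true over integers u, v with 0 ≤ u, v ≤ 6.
It holds at (u, v) = (0, 2) (both sides equal 2), but fails at (u, v) = (6, 4) (LHS = 2·√(13) ≈ 7.211, RHS = 10).

Answer: Sometimes true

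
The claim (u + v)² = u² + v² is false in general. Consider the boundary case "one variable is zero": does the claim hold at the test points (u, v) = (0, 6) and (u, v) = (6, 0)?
At (0, 6): LHS = 36, RHS = 36 → equal
At (6, 0): LHS = 36, RHS = 36 → equal

So the claim does hold at both of these boundary points, even though it is not an identity.

Answer: Yes, holds at both test points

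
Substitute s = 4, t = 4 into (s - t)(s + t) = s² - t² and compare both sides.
LHS = (4 - 4)(4 + 4) = 0
RHS = 4² - 4² = 0

LHS = RHS: the two sides agree.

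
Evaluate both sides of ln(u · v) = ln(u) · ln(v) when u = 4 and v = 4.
LHS = ln(4 · 4) = ln(16) ≈ 2.773
RHS = ln(4) · ln(4) = ln(4)² ≈ 1.922

LHS ≠ RHS (they differ by about 0.8508), so the equation does not hold here.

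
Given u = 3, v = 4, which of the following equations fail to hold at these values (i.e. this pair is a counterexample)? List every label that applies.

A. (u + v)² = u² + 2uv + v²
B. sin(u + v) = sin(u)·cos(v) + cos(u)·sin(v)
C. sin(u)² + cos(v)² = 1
Evaluating each claim at the given values:
A. LHS = 49, RHS = 49 → holds here (LHS = RHS)
B. LHS = sin(7) ≈ 0.657, RHS = sin(3)·cos(4) + sin(4)·cos(3) ≈ 0.657 → holds here (LHS = RHS)
C. LHS = sin(3)² + cos(4)² ≈ 0.4472, RHS = 1 → fails here (LHS ≠ RHS)

Answer: C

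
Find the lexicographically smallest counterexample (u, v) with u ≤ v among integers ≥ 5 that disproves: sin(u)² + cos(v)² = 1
(u, v) = (5, 6)

Substituting (5, 6) into the claim:
LHS = sin(5)² + cos(6)² ≈ 1.841
RHS = 1

Since LHS ≠ RHS, this pair disproves the claim, and no lexicographically smaller pair (u ≤ v, integers ≥ 5) does.

For instance (7, 8) is also a counterexample (LHS = cos(8)² + sin(7)² ≈ 0.4528, RHS = 1), but it's lexicographically larger.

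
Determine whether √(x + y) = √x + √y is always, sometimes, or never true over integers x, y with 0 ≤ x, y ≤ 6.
It holds at (x, y) = (0, 1) (both sides equal 1), but fails at (x, y) = (6, 4) (LHS = √(10) ≈ 3.162, RHS = 2 + √(6) ≈ 4.449).

Answer: Sometimes true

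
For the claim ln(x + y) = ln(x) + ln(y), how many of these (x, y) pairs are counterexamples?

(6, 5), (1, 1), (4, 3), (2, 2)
3

Testing each pair:
(6, 5): LHS = ln(11) ≈ 2.398, RHS = ln(5) + ln(6) ≈ 3.401 → counterexample
(1, 1): LHS = ln(2) ≈ 0.6931, RHS = 0 → counterexample
(4, 3): LHS = ln(7) ≈ 1.946, RHS = ln(3) + ln(4) ≈ 2.485 → counterexample
(2, 2): LHS = ln(4) ≈ 1.386, RHS = 2·ln(2) ≈ 1.386 → satisfies claim

That makes 3 counterexamples.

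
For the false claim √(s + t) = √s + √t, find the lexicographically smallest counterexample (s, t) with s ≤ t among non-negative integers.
(s, t) = (1, 1)

At (0, 2): both sides equal √(2) ≈ 1.414, so it holds there.
At (0, 5): both sides equal √(5) ≈ 2.236, so it holds there.

Substituting (1, 1) into the claim:
LHS = √(1 + 1) = √(2) ≈ 1.414
RHS = √1 + √1 = 2

Since LHS ≠ RHS, this pair disproves the claim, and no lexicographically smaller pair (s ≤ t, non-negative integers) does.

For instance (4, 4) is also a counterexample (LHS = 2·√(2) ≈ 2.828, RHS = 4), but it's lexicographically larger.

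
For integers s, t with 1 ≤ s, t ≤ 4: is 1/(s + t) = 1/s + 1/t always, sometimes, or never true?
Never true

The claim fails for every pair in the range. For instance at (s, t) = (2, 1): LHS = 1/3, RHS = 3/2.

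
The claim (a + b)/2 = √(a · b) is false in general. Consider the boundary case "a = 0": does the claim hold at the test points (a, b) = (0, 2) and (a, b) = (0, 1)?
At (0, 2): LHS = 1 ≠ RHS = 0
At (0, 1): LHS = 1/2 ≠ RHS = 0

Answer: No, fails at both test points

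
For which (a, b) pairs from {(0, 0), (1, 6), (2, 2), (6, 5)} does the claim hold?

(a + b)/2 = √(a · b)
Testing each pair:
(0, 0): LHS = 0, RHS = 0 → holds
(1, 6): LHS = 7/2, RHS = √(6) ≈ 2.449 → fails
(2, 2): LHS = 2, RHS = 2 → holds
(6, 5): LHS = 11/2, RHS = √(30) ≈ 5.477 → fails

2 of 4 pairs satisfy the claim.

Answer: (0, 0), (2, 2)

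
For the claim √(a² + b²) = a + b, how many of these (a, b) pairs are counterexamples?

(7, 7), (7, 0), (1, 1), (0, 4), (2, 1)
3

Testing each pair:
(7, 7): LHS = 7·√(2) ≈ 9.899, RHS = 14 → counterexample
(7, 0): LHS = 7, RHS = 7 → satisfies claim
(1, 1): LHS = √(2) ≈ 1.414, RHS = 2 → counterexample
(0, 4): LHS = 4, RHS = 4 → satisfies claim
(2, 1): LHS = √(5) ≈ 2.236, RHS = 3 → counterexample

That makes 3 counterexamples.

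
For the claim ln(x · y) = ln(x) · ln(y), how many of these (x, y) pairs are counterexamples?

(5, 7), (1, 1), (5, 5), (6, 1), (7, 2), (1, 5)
5

Testing each pair:
(5, 7): LHS = ln(35) ≈ 3.555, RHS = ln(5)·ln(7) ≈ 3.132 → counterexample
(1, 1): LHS = 0, RHS = 0 → satisfies claim
(5, 5): LHS = ln(25) ≈ 3.219, RHS = ln(5)² ≈ 2.59 → counterexample
(6, 1): LHS = ln(6) ≈ 1.792, RHS = 0 → counterexample
(7, 2): LHS = ln(14) ≈ 2.639, RHS = ln(2)·ln(7) ≈ 1.349 → counterexample
(1, 5): LHS = ln(5) ≈ 1.609, RHS = 0 → counterexample

That makes 5 counterexamples.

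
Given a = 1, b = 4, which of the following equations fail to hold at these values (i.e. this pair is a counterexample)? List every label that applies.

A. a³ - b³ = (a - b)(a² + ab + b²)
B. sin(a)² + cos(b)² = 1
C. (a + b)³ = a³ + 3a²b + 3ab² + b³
Evaluating each claim at the given values:
A. LHS = -63, RHS = -63 → holds here (LHS = RHS)
B. LHS = cos(4)² + sin(1)² ≈ 1.135, RHS = 1 → fails here (LHS ≠ RHS)
C. LHS = 125, RHS = 125 → holds here (LHS = RHS)

Answer: B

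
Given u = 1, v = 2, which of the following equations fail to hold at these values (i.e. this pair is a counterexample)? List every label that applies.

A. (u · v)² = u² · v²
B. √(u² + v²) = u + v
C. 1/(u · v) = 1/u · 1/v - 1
B, C

Evaluating each claim at the given values:
A. LHS = 4, RHS = 4 → holds here (LHS = RHS)
B. LHS = √(5) ≈ 2.236, RHS = 3 → fails here (LHS ≠ RHS)
C. LHS = 1/2, RHS = -1/2 → fails here (LHS ≠ RHS)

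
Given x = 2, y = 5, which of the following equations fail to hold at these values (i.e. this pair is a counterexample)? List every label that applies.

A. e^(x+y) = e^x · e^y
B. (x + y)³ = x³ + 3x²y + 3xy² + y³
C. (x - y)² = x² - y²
Evaluating each claim at the given values:
A. LHS = e^7 ≈ 1097, RHS = e^7 ≈ 1097 → holds here (LHS = RHS)
B. LHS = 343, RHS = 343 → holds here (LHS = RHS)
C. LHS = 9, RHS = -21 → fails here (LHS ≠ RHS)

Answer: C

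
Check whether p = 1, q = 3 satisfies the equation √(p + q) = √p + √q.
Fails

Substituting p = 1, q = 3:

LHS = √(1 + 3) = 2
RHS = √1 + √3 = 1 + √(3) ≈ 2.732

LHS ≠ RHS, so the equation does not hold at this point.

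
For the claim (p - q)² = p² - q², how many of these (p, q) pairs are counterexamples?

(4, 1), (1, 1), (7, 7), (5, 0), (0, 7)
Testing each pair:
(4, 1): LHS = 9, RHS = 15 → counterexample
(1, 1): LHS = 0, RHS = 0 → satisfies claim
(7, 7): LHS = 0, RHS = 0 → satisfies claim
(5, 0): LHS = 25, RHS = 25 → satisfies claim
(0, 7): LHS = 49, RHS = -49 → counterexample

That makes 2 counterexamples.

Answer: 2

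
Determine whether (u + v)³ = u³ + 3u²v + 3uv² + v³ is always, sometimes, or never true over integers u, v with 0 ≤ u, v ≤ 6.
Always true

The identity holds for every pair in the range. For instance at (u, v) = (6, 1): both sides equal 343.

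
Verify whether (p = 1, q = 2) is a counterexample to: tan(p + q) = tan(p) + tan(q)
Yes

Substituting p = 1, q = 2:
LHS = tan(1 + 2) = tan(3) ≈ -0.1425
RHS = tan(1) + tan(2) ≈ -0.6276

Since LHS ≠ RHS, this pair disproves the claim.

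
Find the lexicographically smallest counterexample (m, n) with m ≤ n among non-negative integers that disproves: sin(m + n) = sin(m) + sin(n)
Substituting (1, 1) into the claim:
LHS = sin(1 + 1) = sin(2) ≈ 0.9093
RHS = sin(1) + sin(1) = 2·sin(1) ≈ 1.683

Since LHS ≠ RHS, this pair disproves the claim, and no lexicographically smaller pair (m ≤ n, non-negative integers) does.

For instance (4, 6) is also a counterexample (LHS = sin(10) ≈ -0.544, RHS = sin(4) + sin(6) ≈ -1.036), but it's lexicographically larger.

Answer: (m, n) = (1, 1)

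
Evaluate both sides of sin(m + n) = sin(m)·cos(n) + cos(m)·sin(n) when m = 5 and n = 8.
LHS = sin(5 + 8) = sin(13) ≈ 0.4202
RHS = sin(5)·cos(8) + cos(5)·sin(8) = sin(5)·cos(8) + sin(8)·cos(5) ≈ 0.4202

LHS = RHS: the two sides agree.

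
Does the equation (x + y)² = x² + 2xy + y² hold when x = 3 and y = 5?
Holds

Substituting x = 3, y = 5:

LHS = (3 + 5)² = 64
RHS = 3² + 2·3·5 + 5² = 64

LHS = RHS, so the equation holds at this point.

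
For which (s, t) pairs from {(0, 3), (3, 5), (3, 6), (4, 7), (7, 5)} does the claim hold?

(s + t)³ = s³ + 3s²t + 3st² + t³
All pairs

Testing each pair:
(0, 3): LHS = 27, RHS = 27 → holds
(3, 5): LHS = 512, RHS = 512 → holds
(3, 6): LHS = 729, RHS = 729 → holds
(4, 7): LHS = 1331, RHS = 1331 → holds
(7, 5): LHS = 1728, RHS = 1728 → holds

Every pair satisfies the claim.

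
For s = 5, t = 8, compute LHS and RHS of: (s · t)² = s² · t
LHS = (5 · 8)² = 1600
RHS = 5² · 8 = 200

LHS ≠ RHS, so the equation does not hold here.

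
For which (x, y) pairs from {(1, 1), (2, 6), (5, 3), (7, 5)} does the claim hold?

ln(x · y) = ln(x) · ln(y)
Testing each pair:
(1, 1): LHS = 0, RHS = 0 → holds
(2, 6): LHS = ln(12) ≈ 2.485, RHS = ln(2)·ln(6) ≈ 1.242 → fails
(5, 3): LHS = ln(15) ≈ 2.708, RHS = ln(3)·ln(5) ≈ 1.768 → fails
(7, 5): LHS = ln(35) ≈ 3.555, RHS = ln(5)·ln(7) ≈ 3.132 → fails

1 of 4 pairs satisfies the claim.

Answer: (1, 1)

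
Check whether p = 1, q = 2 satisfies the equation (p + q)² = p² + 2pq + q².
Substituting p = 1, q = 2:

LHS = (1 + 2)² = 9
RHS = 1² + 2·1·2 + 2² = 9

LHS = RHS, so the equation holds at this point.

Answer: Holds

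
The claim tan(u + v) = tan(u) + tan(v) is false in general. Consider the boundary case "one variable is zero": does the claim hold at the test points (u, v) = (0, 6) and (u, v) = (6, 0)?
At (0, 6): LHS = tan(6) ≈ -0.291, RHS = tan(6) ≈ -0.291 → equal
At (6, 0): LHS = tan(6) ≈ -0.291, RHS = tan(6) ≈ -0.291 → equal

So the claim does hold at both of these boundary points, even though it is not an identity.

Answer: Yes, holds at both test points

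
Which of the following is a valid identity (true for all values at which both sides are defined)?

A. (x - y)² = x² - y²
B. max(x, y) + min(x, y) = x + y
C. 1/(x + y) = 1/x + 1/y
B

A: fails at (1, 4) — LHS = 9, RHS = -15.
B: holds — e.g. at (1, 5), both sides equal 6.
C: fails at (6, 7) — LHS = 1/13, RHS = 13/42.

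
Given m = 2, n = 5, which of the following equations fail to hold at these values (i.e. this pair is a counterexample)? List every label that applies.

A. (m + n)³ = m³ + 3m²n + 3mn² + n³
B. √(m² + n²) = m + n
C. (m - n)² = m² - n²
Evaluating each claim at the given values:
A. LHS = 343, RHS = 343 → holds here (LHS = RHS)
B. LHS = √(29) ≈ 5.385, RHS = 7 → fails here (LHS ≠ RHS)
C. LHS = 9, RHS = -21 → fails here (LHS ≠ RHS)

Answer: B, C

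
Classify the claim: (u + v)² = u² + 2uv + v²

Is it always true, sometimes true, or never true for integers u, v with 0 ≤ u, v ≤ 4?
The identity holds for every pair in the range. For instance at (u, v) = (0, 1): both sides equal 1.

Answer: Always true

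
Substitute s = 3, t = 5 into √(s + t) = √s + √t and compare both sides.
LHS = √(3 + 5) = 2·√(2) ≈ 2.828
RHS = √3 + √5 = √(3) + √(5) ≈ 3.968

LHS ≠ RHS (they differ by about 1.14), so the equation does not hold here.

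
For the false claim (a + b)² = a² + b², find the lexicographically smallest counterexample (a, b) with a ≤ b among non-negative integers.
Substituting (1, 1) into the claim:
LHS = (1 + 1)² = 4
RHS = 1² + 1² = 2

Since LHS ≠ RHS, this pair disproves the claim, and no lexicographically smaller pair (a ≤ b, non-negative integers) does.

For instance (5, 6) is also a counterexample (LHS = 121, RHS = 61), but it's lexicographically larger.

Answer: (a, b) = (1, 1)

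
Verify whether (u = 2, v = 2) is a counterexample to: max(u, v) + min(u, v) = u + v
Substituting u = 2, v = 2:
LHS = max(2, 2) + min(2, 2) = 4
RHS = 2 + 2 = 4

The sides agree, so this pair does not disprove the claim.

Answer: No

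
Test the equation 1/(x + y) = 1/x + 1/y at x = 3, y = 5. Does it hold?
Fails

Substituting x = 3, y = 5:

LHS = 1/(3 + 5) = 1/8
RHS = 1/3 + 1/5 = 8/15

LHS ≠ RHS, so the equation does not hold at this point.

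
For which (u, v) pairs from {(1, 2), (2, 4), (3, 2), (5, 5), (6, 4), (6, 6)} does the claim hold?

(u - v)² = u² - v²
Testing each pair:
(1, 2): LHS = 1, RHS = -3 → fails
(2, 4): LHS = 4, RHS = -12 → fails
(3, 2): LHS = 1, RHS = 5 → fails
(5, 5): LHS = 0, RHS = 0 → holds
(6, 4): LHS = 4, RHS = 20 → fails
(6, 6): LHS = 0, RHS = 0 → holds

2 of 6 pairs satisfy the claim.

Answer: (5, 5), (6, 6)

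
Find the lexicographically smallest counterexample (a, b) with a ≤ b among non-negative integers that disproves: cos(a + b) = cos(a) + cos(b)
(a, b) = (0, 0)

Substituting (0, 0) into the claim:
LHS = cos(0 + 0) = 1
RHS = cos(0) + cos(0) = 2

Since LHS ≠ RHS, this pair disproves the claim, and no lexicographically smaller pair (a ≤ b, non-negative integers) does.

For instance (2, 6) is also a counterexample (LHS = cos(8) ≈ -0.1455, RHS = cos(2) + cos(6) ≈ 0.544), but it's lexicographically larger.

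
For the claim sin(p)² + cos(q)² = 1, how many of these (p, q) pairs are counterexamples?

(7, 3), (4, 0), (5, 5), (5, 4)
Testing each pair:
(7, 3): LHS = sin(7)² + cos(3)² ≈ 1.412, RHS = 1 → counterexample
(4, 0): LHS = sin(4)² + 1 ≈ 1.573, RHS = 1 → counterexample
(5, 5): LHS = cos(5)² + sin(5)² = 1, RHS = 1 → satisfies claim
(5, 4): LHS = cos(4)² + sin(5)² ≈ 1.347, RHS = 1 → counterexample

That makes 3 counterexamples.

Answer: 3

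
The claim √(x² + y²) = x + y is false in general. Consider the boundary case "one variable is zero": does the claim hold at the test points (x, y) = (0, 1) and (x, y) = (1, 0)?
Yes, holds at both test points

At (0, 1): LHS = 1, RHS = 1 → equal
At (1, 0): LHS = 1, RHS = 1 → equal

So the claim does hold at both of these boundary points, even though it is not an identity.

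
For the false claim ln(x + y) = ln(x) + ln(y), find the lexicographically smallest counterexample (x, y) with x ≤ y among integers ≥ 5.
(x, y) = (5, 5)

Substituting (5, 5) into the claim:
LHS = ln(5 + 5) = ln(10) ≈ 2.303
RHS = ln(5) + ln(5) = 2·ln(5) ≈ 3.219

Since LHS ≠ RHS, this pair disproves the claim, and no lexicographically smaller pair (x ≤ y, integers ≥ 5) does.

For instance (6, 7) is also a counterexample (LHS = ln(13) ≈ 2.565, RHS = ln(6) + ln(7) ≈ 3.738), but it's lexicographically larger.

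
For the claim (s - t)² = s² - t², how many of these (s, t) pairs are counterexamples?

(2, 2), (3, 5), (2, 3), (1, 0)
Testing each pair:
(2, 2): LHS = 0, RHS = 0 → satisfies claim
(3, 5): LHS = 4, RHS = -16 → counterexample
(2, 3): LHS = 1, RHS = -5 → counterexample
(1, 0): LHS = 1, RHS = 1 → satisfies claim

That makes 2 counterexamples.

Answer: 2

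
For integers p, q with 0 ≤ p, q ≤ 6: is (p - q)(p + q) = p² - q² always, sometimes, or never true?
Always true

The identity holds for every pair in the range. For instance at (p, q) = (3, 1): both sides equal 8.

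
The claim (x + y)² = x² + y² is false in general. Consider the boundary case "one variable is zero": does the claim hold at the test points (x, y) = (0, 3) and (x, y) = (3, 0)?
Yes, holds at both test points

At (0, 3): LHS = 9, RHS = 9 → equal
At (3, 0): LHS = 9, RHS = 9 → equal

So the claim does hold at both of these boundary points, even though it is not an identity.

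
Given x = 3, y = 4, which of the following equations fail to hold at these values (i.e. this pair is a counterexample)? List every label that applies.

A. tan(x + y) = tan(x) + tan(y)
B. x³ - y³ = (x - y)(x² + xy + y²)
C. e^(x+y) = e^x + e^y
A, C

Evaluating each claim at the given values:
A. LHS = tan(7) ≈ 0.8714, RHS = tan(3) + tan(4) ≈ 1.015 → fails here (LHS ≠ RHS)
B. LHS = -37, RHS = -37 → holds here (LHS = RHS)
C. LHS = e^7 ≈ 1097, RHS = e^3 + e^4 ≈ 74.68 → fails here (LHS ≠ RHS)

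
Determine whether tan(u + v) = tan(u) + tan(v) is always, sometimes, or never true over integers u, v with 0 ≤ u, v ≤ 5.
It holds at (u, v) = (0, 2) (both sides equal tan(2) ≈ -2.185), but fails at (u, v) = (2, 5) (LHS = tan(7) ≈ 0.8714, RHS = tan(5) + tan(2) ≈ -5.566).

Answer: Sometimes true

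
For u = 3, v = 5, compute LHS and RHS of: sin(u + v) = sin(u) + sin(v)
LHS = sin(3 + 5) = sin(8) ≈ 0.9894
RHS = sin(3) + sin(5) ≈ -0.8178

LHS ≠ RHS (they differ by about 1.807), so the equation does not hold here.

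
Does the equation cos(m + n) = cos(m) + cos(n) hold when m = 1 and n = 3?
Substituting m = 1, n = 3:

LHS = cos(1 + 3) = cos(4) ≈ -0.6536
RHS = cos(1) + cos(3) ≈ -0.4497

LHS ≠ RHS, so the equation does not hold at this point.

Answer: Fails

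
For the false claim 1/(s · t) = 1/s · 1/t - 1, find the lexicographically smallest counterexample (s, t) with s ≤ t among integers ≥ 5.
(s, t) = (5, 5)

Substituting (5, 5) into the claim:
LHS = 1/(5 · 5) = 1/25
RHS = 1/5 · 1/5 - 1 = -24/25

Since LHS ≠ RHS, this pair disproves the claim, and no lexicographically smaller pair (s ≤ t, integers ≥ 5) does.

For instance (8, 10) is also a counterexample (LHS = 1/80, RHS = -79/80), but it's lexicographically larger.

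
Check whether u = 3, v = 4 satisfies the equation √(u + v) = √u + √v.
Substituting u = 3, v = 4:

LHS = √(3 + 4) = √(7) ≈ 2.646
RHS = √3 + √4 = √(3) + 2 ≈ 3.732

LHS ≠ RHS, so the equation does not hold at this point.

Answer: Fails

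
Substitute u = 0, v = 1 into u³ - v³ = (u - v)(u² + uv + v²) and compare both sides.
LHS = 0³ - 1³ = -1
RHS = (0 - 1)(0² + 0·1 + 1²) = -1

LHS = RHS: the two sides agree.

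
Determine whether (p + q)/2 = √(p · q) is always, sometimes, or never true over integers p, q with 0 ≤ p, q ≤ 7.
Sometimes true

It holds at (p, q) = (1, 1) (both sides equal 1), but fails at (p, q) = (0, 5) (LHS = 5/2, RHS = 0).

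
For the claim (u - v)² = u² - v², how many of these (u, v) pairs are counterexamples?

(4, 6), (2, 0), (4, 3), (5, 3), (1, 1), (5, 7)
4

Testing each pair:
(4, 6): LHS = 4, RHS = -20 → counterexample
(2, 0): LHS = 4, RHS = 4 → satisfies claim
(4, 3): LHS = 1, RHS = 7 → counterexample
(5, 3): LHS = 4, RHS = 16 → counterexample
(1, 1): LHS = 0, RHS = 0 → satisfies claim
(5, 7): LHS = 4, RHS = -24 → counterexample

That makes 4 counterexamples.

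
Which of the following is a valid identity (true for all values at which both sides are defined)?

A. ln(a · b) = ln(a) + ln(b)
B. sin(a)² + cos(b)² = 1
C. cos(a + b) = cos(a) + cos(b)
A

A: holds — e.g. at (1, 2), both sides equal ln(2) ≈ 0.6931.
B: fails at (3, 7) — LHS = sin(3)² + cos(7)² ≈ 0.5883, RHS = 1.
C: fails at (2, 4) — LHS = cos(6) ≈ 0.9602, RHS = cos(4) + cos(2) ≈ -1.07.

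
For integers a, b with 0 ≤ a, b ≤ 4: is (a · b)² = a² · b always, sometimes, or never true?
Sometimes true

It holds at (a, b) = (0, 0) (both sides equal 0), but fails at (a, b) = (4, 4) (LHS = 256, RHS = 64).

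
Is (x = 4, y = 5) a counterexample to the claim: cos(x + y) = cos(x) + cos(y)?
Substituting x = 4, y = 5:
LHS = cos(4 + 5) = cos(9) ≈ -0.9111
RHS = cos(4) + cos(5) ≈ -0.37

Since LHS ≠ RHS, this pair disproves the claim.

Answer: Yes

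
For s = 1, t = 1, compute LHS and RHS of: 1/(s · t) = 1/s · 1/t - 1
LHS = 1/(1 · 1) = 1
RHS = 1/1 · 1/1 - 1 = 0

LHS ≠ RHS, so the equation does not hold here.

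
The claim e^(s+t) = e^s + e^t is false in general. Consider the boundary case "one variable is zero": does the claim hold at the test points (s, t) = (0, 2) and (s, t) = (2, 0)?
No, fails at both test points

At (0, 2): LHS = e^2 ≈ 7.389 ≠ RHS = 1 + e^2 ≈ 8.389
At (2, 0): LHS = e^2 ≈ 7.389 ≠ RHS = 1 + e^2 ≈ 8.389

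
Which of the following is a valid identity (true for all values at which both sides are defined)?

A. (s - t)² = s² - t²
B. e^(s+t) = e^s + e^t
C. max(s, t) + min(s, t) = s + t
A: fails at (5, 8) — LHS = 9, RHS = -39.
B: fails at (1, 1) — LHS = e^2 ≈ 7.389, RHS = 2·e ≈ 5.437.
C: holds — e.g. at (2, 2), both sides equal 4.

Answer: C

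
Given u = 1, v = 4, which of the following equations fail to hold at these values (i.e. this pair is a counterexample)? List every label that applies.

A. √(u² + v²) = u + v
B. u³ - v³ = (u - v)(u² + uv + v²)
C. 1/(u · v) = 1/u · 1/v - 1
A, C

Evaluating each claim at the given values:
A. LHS = √(17) ≈ 4.123, RHS = 5 → fails here (LHS ≠ RHS)
B. LHS = -63, RHS = -63 → holds here (LHS = RHS)
C. LHS = 1/4, RHS = -3/4 → fails here (LHS ≠ RHS)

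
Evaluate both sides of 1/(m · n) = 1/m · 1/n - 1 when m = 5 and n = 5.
LHS = 1/(5 · 5) = 1/25
RHS = 1/5 · 1/5 - 1 = -24/25

LHS ≠ RHS, so the equation does not hold here.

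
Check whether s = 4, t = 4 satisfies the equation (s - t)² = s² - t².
Substituting s = 4, t = 4:

LHS = (4 - 4)² = 0
RHS = 4² - 4² = 0

LHS = RHS, so the equation holds at this point.

Answer: Holds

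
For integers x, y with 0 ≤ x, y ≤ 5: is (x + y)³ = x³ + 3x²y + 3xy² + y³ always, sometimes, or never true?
Always true

The identity holds for every pair in the range. For instance at (x, y) = (0, 0): both sides equal 0.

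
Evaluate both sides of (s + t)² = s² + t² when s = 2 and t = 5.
LHS = (2 + 5)² = 49
RHS = 2² + 5² = 29

LHS ≠ RHS, so the equation does not hold here.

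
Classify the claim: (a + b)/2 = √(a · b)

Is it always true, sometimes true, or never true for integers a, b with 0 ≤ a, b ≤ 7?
It holds at (a, b) = (5, 5) (both sides equal 5), but fails at (a, b) = (4, 0) (LHS = 2, RHS = 0).

Answer: Sometimes true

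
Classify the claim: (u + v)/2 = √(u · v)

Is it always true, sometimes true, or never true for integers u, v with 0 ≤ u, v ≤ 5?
It holds at (u, v) = (3, 3) (both sides equal 3), but fails at (u, v) = (4, 1) (LHS = 5/2, RHS = 2).

Answer: Sometimes true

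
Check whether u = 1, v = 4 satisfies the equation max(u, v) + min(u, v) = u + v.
Substituting u = 1, v = 4:

LHS = max(1, 4) + min(1, 4) = 5
RHS = 1 + 4 = 5

LHS = RHS, so the equation holds at this point.

Answer: Holds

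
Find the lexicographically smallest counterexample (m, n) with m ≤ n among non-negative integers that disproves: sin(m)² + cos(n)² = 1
Substituting (0, 1) into the claim:
LHS = sin(0)² + cos(1)² = cos(1)² ≈ 0.2919
RHS = 1

Since LHS ≠ RHS, this pair disproves the claim, and no lexicographically smaller pair (m ≤ n, non-negative integers) does.

For instance (3, 4) is also a counterexample (LHS = sin(3)² + cos(4)² ≈ 0.4472, RHS = 1), but it's lexicographically larger.

Answer: (m, n) = (0, 1)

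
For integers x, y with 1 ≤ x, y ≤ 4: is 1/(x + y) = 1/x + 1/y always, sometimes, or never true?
Never true

The claim fails for every pair in the range. For instance at (x, y) = (1, 2): LHS = 1/3, RHS = 3/2.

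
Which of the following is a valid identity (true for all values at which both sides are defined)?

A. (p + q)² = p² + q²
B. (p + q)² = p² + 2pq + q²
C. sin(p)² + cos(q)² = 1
A: fails at (5, 8) — LHS = 169, RHS = 89.
B: holds — e.g. at (6, 7), both sides equal 169.
C: fails at (1, 2) — LHS = cos(2)² + sin(1)² ≈ 0.8813, RHS = 1.

Answer: B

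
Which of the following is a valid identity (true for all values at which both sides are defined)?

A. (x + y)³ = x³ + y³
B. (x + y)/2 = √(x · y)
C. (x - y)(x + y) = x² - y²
C

A: fails at (3, 3) — LHS = 216, RHS = 54.
B: fails at (3, 4) — LHS = 7/2, RHS = 2·√(3) ≈ 3.464.
C: holds — e.g. at (2, 7), both sides equal -45.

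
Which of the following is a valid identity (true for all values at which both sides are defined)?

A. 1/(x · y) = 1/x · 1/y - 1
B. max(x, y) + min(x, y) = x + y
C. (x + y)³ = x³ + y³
A: fails at (3, 5) — LHS = 1/15, RHS = -14/15.
B: holds — e.g. at (1, 3), both sides equal 4.
C: fails at (1, 5) — LHS = 216, RHS = 126.

Answer: B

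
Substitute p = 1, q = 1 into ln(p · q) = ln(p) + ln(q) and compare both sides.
LHS = ln(1 · 1) = 0
RHS = ln(1) + ln(1) = 0

LHS = RHS: the two sides agree.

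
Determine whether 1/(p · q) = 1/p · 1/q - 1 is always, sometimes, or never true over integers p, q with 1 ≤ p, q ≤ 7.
The claim fails for every pair in the range. For instance at (p, q) = (3, 3): LHS = 1/9, RHS = -8/9.

Answer: Never true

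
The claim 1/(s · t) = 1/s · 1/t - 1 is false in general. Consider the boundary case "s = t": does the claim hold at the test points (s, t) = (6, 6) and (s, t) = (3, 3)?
No, fails at both test points

At (6, 6): LHS = 1/36 ≠ RHS = -35/36
At (3, 3): LHS = 1/9 ≠ RHS = -8/9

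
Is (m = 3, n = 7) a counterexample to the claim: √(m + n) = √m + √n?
Substituting m = 3, n = 7:
LHS = √(3 + 7) = √(10) ≈ 3.162
RHS = √3 + √7 = √(3) + √(7) ≈ 4.378

Since LHS ≠ RHS, this pair disproves the claim.

Answer: Yes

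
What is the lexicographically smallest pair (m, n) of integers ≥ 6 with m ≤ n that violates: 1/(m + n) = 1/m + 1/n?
Substituting (6, 6) into the claim:
LHS = 1/(6 + 6) = 1/12
RHS = 1/6 + 1/6 = 1/3

Since LHS ≠ RHS, this pair disproves the claim, and no lexicographically smaller pair (m ≤ n, integers ≥ 6) does.

For instance (7, 10) is also a counterexample (LHS = 1/17, RHS = 17/70), but it's lexicographically larger.

Answer: (m, n) = (6, 6)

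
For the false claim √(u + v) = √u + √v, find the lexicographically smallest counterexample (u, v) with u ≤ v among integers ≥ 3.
Substituting (3, 3) into the claim:
LHS = √(3 + 3) = √(6) ≈ 2.449
RHS = √3 + √3 = 2·√(3) ≈ 3.464

Since LHS ≠ RHS, this pair disproves the claim, and no lexicographically smaller pair (u ≤ v, integers ≥ 3) does.

For instance (10, 10) is also a counterexample (LHS = 2·√(5) ≈ 4.472, RHS = 2·√(10) ≈ 6.325), but it's lexicographically larger.

Answer: (u, v) = (3, 3)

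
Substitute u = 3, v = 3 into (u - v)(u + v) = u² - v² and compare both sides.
LHS = (3 - 3)(3 + 3) = 0
RHS = 3² - 3² = 0

LHS = RHS: the two sides agree.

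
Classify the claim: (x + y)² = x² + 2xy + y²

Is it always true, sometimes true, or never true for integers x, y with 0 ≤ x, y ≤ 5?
Always true

The identity holds for every pair in the range. For instance at (x, y) = (4, 4): both sides equal 64.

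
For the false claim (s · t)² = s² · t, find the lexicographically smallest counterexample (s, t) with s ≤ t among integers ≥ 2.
(s, t) = (2, 2)

Substituting (2, 2) into the claim:
LHS = (2 · 2)² = 16
RHS = 2² · 2 = 8

Since LHS ≠ RHS, this pair disproves the claim, and no lexicographically smaller pair (s ≤ t, integers ≥ 2) does.

For instance (7, 7) is also a counterexample (LHS = 2401, RHS = 343), but it's lexicographically larger.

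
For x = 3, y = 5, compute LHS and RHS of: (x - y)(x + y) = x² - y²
LHS = (3 - 5)(3 + 5) = -16
RHS = 3² - 5² = -16

LHS = RHS: the two sides agree.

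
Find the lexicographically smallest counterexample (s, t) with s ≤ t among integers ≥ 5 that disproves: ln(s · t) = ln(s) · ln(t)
Substituting (5, 5) into the claim:
LHS = ln(5 · 5) = ln(25) ≈ 3.219
RHS = ln(5) · ln(5) = ln(5)² ≈ 2.59

Since LHS ≠ RHS, this pair disproves the claim, and no lexicographically smaller pair (s ≤ t, integers ≥ 5) does.

For instance (8, 11) is also a counterexample (LHS = ln(88) ≈ 4.477, RHS = ln(8)·ln(11) ≈ 4.986), but it's lexicographically larger.

Answer: (s, t) = (5, 5)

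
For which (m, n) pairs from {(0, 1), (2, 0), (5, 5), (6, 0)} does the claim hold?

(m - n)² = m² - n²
Testing each pair:
(0, 1): LHS = 1, RHS = -1 → fails
(2, 0): LHS = 4, RHS = 4 → holds
(5, 5): LHS = 0, RHS = 0 → holds
(6, 0): LHS = 36, RHS = 36 → holds

3 of 4 pairs satisfy the claim.

Answer: (2, 0), (5, 5), (6, 0)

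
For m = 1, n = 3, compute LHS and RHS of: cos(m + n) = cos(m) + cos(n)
LHS = cos(1 + 3) = cos(4) ≈ -0.6536
RHS = cos(1) + cos(3) ≈ -0.4497

LHS ≠ RHS (they differ by about 0.204), so the equation does not hold here.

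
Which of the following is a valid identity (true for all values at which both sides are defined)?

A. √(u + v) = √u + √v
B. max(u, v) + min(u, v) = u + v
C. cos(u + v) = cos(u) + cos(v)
A: fails at (1, 1) — LHS = √(2) ≈ 1.414, RHS = 2.
B: holds — e.g. at (1, 1), both sides equal 2.
C: fails at (3, 3) — LHS = cos(6) ≈ 0.9602, RHS = 2·cos(3) ≈ -1.98.

Answer: B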